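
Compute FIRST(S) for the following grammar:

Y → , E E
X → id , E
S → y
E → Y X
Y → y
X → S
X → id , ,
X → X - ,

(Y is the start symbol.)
To compute FIRST(S), examine every production with S on the left-hand side, reading each right-hand side left to right until a non-nullable symbol is reached.

From S → y:
  - y is a terminal: add 'y' and stop

Collecting: FIRST(S) = { 'y' }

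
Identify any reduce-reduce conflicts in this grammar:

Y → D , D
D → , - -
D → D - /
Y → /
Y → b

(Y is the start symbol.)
Augment with Y' → Y and build the canonical LR(0) collection (I0 = CLOSURE({[Y' → . Y]}), then GOTO on every symbol after a dot until no new states appear). It has 12 states:
  I0: { [D → . , - -], [D → . D - /], [Y → . /], [Y → . D , D], [Y → . b], [Y' → . Y] }  — shift
  I1: { [D → , . - -] }  — shift
  I2: { [Y → / .] }  — reduce
  I3: { [D → D . - /], [Y → D . , D] }  — shift
  I4: { [Y' → Y .] }  — accept
  I5: { [Y → b .] }  — reduce
  I6: { [D → . , - -], [D → . D - /], [Y → D , . D] }  — shift
  I7: { [D → D - . /] }  — shift
  I8: { [D → D - / .] }  — reduce
  I9: { [D → D . - /], [Y → D , D .] }  — shift, reduce
  I10: { [D → , - . -] }  — shift
  I11: { [D → , - - .] }  — reduce

No state contains more than one complete item.

Answer: No reduce-reduce conflicts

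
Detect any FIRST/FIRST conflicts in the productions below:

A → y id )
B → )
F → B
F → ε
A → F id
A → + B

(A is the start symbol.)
A FIRST/FIRST conflict occurs when two productions N → α and N → β for the same non-terminal have FIRST(α) ∩ FIRST(β) ≠ ∅ (with ε ∈ FIRST of a nullable right-hand side, so two nullable alternatives also conflict).

FIRST sets of the non-terminals at (or reachable through a nullable prefix from) the front of some alternative:
  FIRST(F) = { ')', ε }
  FIRST(B) = { ')' }

Productions for A:
  A → y id ): FIRST = { 'y' }
  A → F id: FIRST = { ')', 'id' }
  A → + B: FIRST = { '+' }
Productions for F:
  F → B: FIRST = { ')' }
  F → ε: FIRST = { ε }
B has only one production, so no FIRST/FIRST conflict is possible there.

All alternatives of each non-terminal have pairwise disjoint FIRST sets.

Answer: No FIRST/FIRST conflicts.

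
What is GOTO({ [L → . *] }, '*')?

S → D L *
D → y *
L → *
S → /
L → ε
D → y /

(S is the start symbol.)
{ [L → * .] }

GOTO(I, '*') = CLOSURE({ [A → αX.β] : [A → α.Xβ] ∈ I, X = '*' })

Items with dot before '*', with the dot advanced:
  [L → . *] → [L → * .]
Closure adds nothing (no advanced item has the dot before a non-terminal).

GOTO = { [L → * .] }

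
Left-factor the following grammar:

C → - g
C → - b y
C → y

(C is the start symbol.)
Left-factoring transforms A → αβ₁ | αβ₂ into A → αA' and A' → β₁ | β₂
(α is the longest common prefix among the alternatives). Repeat until
no nonterminal has two alternatives with a common prefix.

Round 1: C has alternatives sharing prefix '-'. Introduce C': C → - C'
  Add: C' → g
  Add: C' → b y

No remaining common prefixes — done.

Resulting grammar:
C → - C'
C' → g
C' → b y
C → y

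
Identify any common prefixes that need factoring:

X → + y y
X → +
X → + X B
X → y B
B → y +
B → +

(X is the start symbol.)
Left-factoring is needed when two productions for the same non-terminal
share a common prefix on the right-hand side.

Productions for X:
  X → + y y
  X → +
  X → + X B
  X → y B
Productions for B:
  B → y +
  B → +

Found common prefix '+' in productions for X

Answer: Yes, X has productions with common prefix '+'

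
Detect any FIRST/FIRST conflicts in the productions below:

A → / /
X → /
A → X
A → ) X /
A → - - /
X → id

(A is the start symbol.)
Yes. A → '/' '/' / A → X on { '/' }

A FIRST/FIRST conflict occurs when two productions N → α and N → β for the same non-terminal have FIRST(α) ∩ FIRST(β) ≠ ∅ (with ε ∈ FIRST of a nullable right-hand side, so two nullable alternatives also conflict).

FIRST sets of the non-terminals at (or reachable through a nullable prefix from) the front of some alternative:
  FIRST(X) = { '/', 'id' }

Productions for A:
  A → / /: FIRST = { '/' }
  A → X: FIRST = { '/', 'id' }
  A → ) X /: FIRST = { ')' }
  A → - - /: FIRST = { '-' }
Productions for X:
  X → /: FIRST = { '/' }
  X → id: FIRST = { 'id' }

Conflict for A: A → / / and A → X
  Overlap: { '/' }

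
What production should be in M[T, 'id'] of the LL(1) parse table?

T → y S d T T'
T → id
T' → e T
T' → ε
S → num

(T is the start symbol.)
T → id

To find M[T, 'id'], we find productions for T where 'id' is in the predict set (PREDICT(N → α) = (FIRST(α) \ {ε}) ∪ (FOLLOW(N) if α ⇒* ε)).

T → y S d T T': PREDICT = { 'y' }
T → id: PREDICT = { 'id' }
  'id' is in predict set, so this production goes in M[T, 'id']

M[T, 'id'] = T → id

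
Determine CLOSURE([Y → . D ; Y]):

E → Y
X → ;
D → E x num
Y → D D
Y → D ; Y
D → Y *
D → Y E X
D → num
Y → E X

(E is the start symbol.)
{ [D → . E x num], [D → . Y *], [D → . Y E X], [D → . num], [E → . Y], [Y → . D ; Y], [Y → . D D], [Y → . E X] }

To compute CLOSURE, for each item [A → α.Bβ] where B is a non-terminal, add [B → .γ] for all productions B → γ; repeat for the newly added items until nothing changes.

Start with: [Y → . D ; Y]
  [Y → . D ; Y] has the dot before D: add [D → . E x num], [D → . Y *], [D → . Y E X], [D → . num]
  [D → . E x num] has the dot before E: add [E → . Y]
  [D → . Y *] has the dot before Y: add [Y → . D D], [Y → . E X]
No further items can be added.

CLOSURE = { [D → . E x num], [D → . Y *], [D → . Y E X], [D → . num], [E → . Y], [Y → . D ; Y], [Y → . D D], [Y → . E X] }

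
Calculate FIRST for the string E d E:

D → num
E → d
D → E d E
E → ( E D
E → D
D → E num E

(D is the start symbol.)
FIRST sets of the non-terminals involved (from the grammar, by fixed-point iteration):
  FIRST(E) = { '(', 'd', 'num' }

To compute FIRST(E d E), process the symbols left to right:
Symbol E is a non-terminal. Add FIRST(E) \ {ε} = { '(', 'd', 'num' }
E is not nullable (ε ∉ FIRST(E)), so stop here.
FIRST(E d E) = { '(', 'd', 'num' }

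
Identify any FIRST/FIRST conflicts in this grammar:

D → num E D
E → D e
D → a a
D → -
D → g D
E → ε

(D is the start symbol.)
No FIRST/FIRST conflicts.

FIRST sets of the non-terminals at (or reachable through a nullable prefix from) the front of some alternative:
  FIRST(D) = { '-', 'a', 'g', 'num' }

Productions for D:
  D → num E D: FIRST = { 'num' }
  D → a a: FIRST = { 'a' }
  D → -: FIRST = { '-' }
  D → g D: FIRST = { 'g' }
Productions for E:
  E → D e: FIRST = { '-', 'a', 'g', 'num' }
  E → ε: FIRST = { ε }

All alternatives of each non-terminal have pairwise disjoint FIRST sets.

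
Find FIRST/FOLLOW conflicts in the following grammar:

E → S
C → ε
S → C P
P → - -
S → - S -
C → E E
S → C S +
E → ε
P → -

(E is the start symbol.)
Yes. E → S with FOLLOW(E) on { '-' }; C → E E with FOLLOW(C) on { '-' }

Nullable non-terminals: C, E.
FIRST sets used below: FIRST(E) = { '-', ε }, FIRST(S) = { '-' }

C: nullable alternative(s) C → ε, C → E E; FOLLOW(C) = { '-' }
  C → ε: FIRST \ {ε} = { } — disjoint from FOLLOW(C)
  C → E E: FIRST \ {ε} = { '-' } — overlaps FOLLOW(C) on { '-' }: CONFLICT

E: nullable alternative(s) E → ε; FOLLOW(E) = { $, '-' }
  E → S: FIRST \ {ε} = { '-' } — overlaps FOLLOW(E) on { '-' }: CONFLICT
  E → ε: FIRST \ {ε} = { } — this is the only nullable alternative, skip

P, S have no nullable alternative, so no FIRST/FOLLOW check is needed there.

So the grammar has 2 FIRST/FOLLOW conflicts (marked CONFLICT above).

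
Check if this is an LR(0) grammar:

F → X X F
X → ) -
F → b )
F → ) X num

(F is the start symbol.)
A grammar is LR(0) if no state in the canonical LR(0) collection has:
  - both a shift item (dot before a terminal) and a complete item (shift-reduce conflict), or
  - two or more complete items (reduce-reduce conflict; the accept item [F' → F .] counts as a complete item here).

Augment with F' → F and build the canonical LR(0) collection (I0 = CLOSURE({[F' → . F]}), then GOTO on every symbol after a dot until no new states appear). It has 12 states:
  I0: { [F → . ) X num], [F → . X X F], [F → . b )], [F' → . F], [X → . ) -] }  — shift
  I1: { [F → ) . X num], [X → ) . -], [X → . ) -] }  — shift
  I2: { [F' → F .] }  — accept
  I3: { [F → X . X F], [X → . ) -] }  — shift
  I4: { [F → b . )] }  — shift
  I5: { [F → b ) .] }  — reduce
  I6: { [X → ) . -] }  — shift
  I7: { [F → . ) X num], [F → . X X F], [F → . b )], [F → X X . F], [X → . ) -] }  — shift
  I8: { [F → X X F .] }  — reduce
  I9: { [X → ) - .] }  — reduce
  I10: { [F → ) X . num] }  — shift
  I11: { [F → ) X num .] }  — reduce

Every state is either a pure shift/goto state or contains exactly one complete item and nothing to shift — no conflicts. The grammar is LR(0).

Answer: Yes, the grammar is LR(0)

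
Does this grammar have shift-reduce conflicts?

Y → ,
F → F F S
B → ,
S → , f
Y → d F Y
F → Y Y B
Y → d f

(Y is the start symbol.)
Yes — I11: [Y → d F Y .] vs [Y → . ,]; I12: [Y → , .] vs [S → , . f]

A shift-reduce conflict occurs when an LR(0) state has both:
  - a complete (reduce) item [A → α .] (dot at the end), and
  - a shift item [B → β . c γ] (dot before a terminal).

Augment with Y' → Y and build the canonical LR(0) collection (I0 = CLOSURE({[Y' → . Y]}), then GOTO on every symbol after a dot until no new states appear). It has 15 states:
  I0: { [Y → . ,], [Y → . d F Y], [Y → . d f], [Y' → . Y] }  — shift
  I1: { [Y → , .] }  — reduce
  I2: { [Y' → Y .] }  — accept
  I3: { [F → . F F S], [F → . Y Y B], [Y → . ,], [Y → . d F Y], [Y → . d f], [Y → d . F Y], [Y → d . f] }  — shift
  I4: { [F → . F F S], [F → . Y Y B], [F → F . F S], [Y → . ,], [Y → . d F Y], [Y → . d f], [Y → d F . Y] }  — shift
  I5: { [F → Y . Y B], [Y → . ,], [Y → . d F Y], [Y → . d f] }  — shift
  I6: { [Y → d f .] }  — reduce
  I7: { [B → . ,], [F → Y Y . B] }  — shift
  I8: { [B → , .] }  — reduce
  I9: { [F → Y Y B .] }  — reduce
  I10: { [F → . F F S], [F → . Y Y B], [F → F . F S], [F → F F . S], [S → . , f], [Y → . ,], [Y → . d F Y], [Y → . d f] }  — shift
  I11: { [F → Y . Y B], [Y → . ,], [Y → . d F Y], [Y → . d f], [Y → d F Y .] }  — shift, reduce
  I12: { [S → , . f], [Y → , .] }  — shift, reduce
  I13: { [F → F F S .] }  — reduce
  I14: { [S → , f .] }  — reduce

I11 contains reduce item [Y → d F Y .] and shift items [Y → . ,], [Y → . d F Y], [Y → . d f] — shift-reduce conflict.
I12 contains reduce item [Y → , .] and shift item [S → , . f] — shift-reduce conflict.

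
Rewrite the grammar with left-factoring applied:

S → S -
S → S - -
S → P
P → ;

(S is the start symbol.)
S → S - S'
S' → ε
S' → -
S → P
P → ;

Left-factoring transforms A → αβ₁ | αβ₂ into A → αA' and A' → β₁ | β₂
(α is the longest common prefix among the alternatives). Repeat until
no nonterminal has two alternatives with a common prefix.

Round 1: S has alternatives sharing prefix 'S -'. Introduce S': S → S - S'
  Add: S' → ε
  Add: S' → -

No remaining common prefixes — done.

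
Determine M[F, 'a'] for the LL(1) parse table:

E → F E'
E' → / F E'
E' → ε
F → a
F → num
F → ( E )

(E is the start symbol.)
F → a

To find M[F, 'a'], we find productions for F where 'a' is in the predict set (PREDICT(N → α) = (FIRST(α) \ {ε}) ∪ (FOLLOW(N) if α ⇒* ε)).

F → a: PREDICT = { 'a' }
  'a' is in predict set, so this production goes in M[F, 'a']
F → num: PREDICT = { 'num' }
F → ( E ): PREDICT = { '(' }

M[F, 'a'] = F → a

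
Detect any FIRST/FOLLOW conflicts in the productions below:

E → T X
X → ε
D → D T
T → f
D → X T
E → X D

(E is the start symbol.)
A FIRST/FOLLOW conflict occurs when a non-terminal N has a nullable alternative N → β (β ⇒* ε) and another alternative N → α with FIRST(α) ∩ FOLLOW(N) ≠ ∅: on such a lookahead the parser cannot decide between expanding α and letting N vanish via β.

Nullable non-terminals: X.
X has a nullable alternative but only one production, so nothing to check.

D, E, T have no nullable alternative, so no FIRST/FOLLOW check is needed there.

No FIRST/FOLLOW conflicts found.

Answer: No FIRST/FOLLOW conflicts.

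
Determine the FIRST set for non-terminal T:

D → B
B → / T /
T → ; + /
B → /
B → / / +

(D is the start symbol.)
To compute FIRST(T), examine every production with T on the left-hand side, reading each right-hand side left to right until a non-nullable symbol is reached.

From T → ; + /:
  - ';' is a terminal: add ';' and stop

Collecting: FIRST(T) = { ';' }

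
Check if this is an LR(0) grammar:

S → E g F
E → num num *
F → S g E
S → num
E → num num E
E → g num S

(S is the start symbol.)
A grammar is LR(0) if no state in the canonical LR(0) collection has:
  - both a shift item (dot before a terminal) and a complete item (shift-reduce conflict), or
  - two or more complete items (reduce-reduce conflict; the accept item [S' → S .] counts as a complete item here).

Augment with S' → S and build the canonical LR(0) collection (I0 = CLOSURE({[S' → . S]}), then GOTO on every symbol after a dot until no new states appear). It has 16 states:
  I0: { [E → . g num S], [E → . num num *], [E → . num num E], [S → . E g F], [S → . num], [S' → . S] }  — shift
  I1: { [S → E . g F] }  — shift
  I2: { [S' → S .] }  — accept
  I3: { [E → g . num S] }  — shift
  I4: { [E → num . num *], [E → num . num E], [S → num .] }  — shift, reduce
  I5: { [E → . g num S], [E → . num num *], [E → . num num E], [E → num num . *], [E → num num . E] }  — shift
  I6: { [E → num num * .] }  — reduce
  I7: { [E → num num E .] }  — reduce
  I8: { [E → num . num *], [E → num . num E] }  — shift
  I9: { [E → . g num S], [E → . num num *], [E → . num num E], [E → g num . S], [S → . E g F], [S → . num] }  — shift
  I10: { [E → g num S .] }  — reduce
  I11: { [E → . g num S], [E → . num num *], [E → . num num E], [F → . S g E], [S → . E g F], [S → . num], [S → E g . F] }  — shift
  I12: { [S → E g F .] }  — reduce
  I13: { [F → S . g E] }  — shift
  I14: { [E → . g num S], [E → . num num *], [E → . num num E], [F → S g . E] }  — shift
  I15: { [F → S g E .] }  — reduce

Conflict in state I4:
  Shift-reduce conflict between [S → num .] and [E → num . num *]
So the grammar is NOT LR(0).

Answer: No. Shift-reduce conflict between [S → num .] and [E → num . num *]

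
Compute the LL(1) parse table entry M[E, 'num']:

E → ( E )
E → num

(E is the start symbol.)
To find M[E, 'num'], we find productions for E where 'num' is in the predict set (PREDICT(N → α) = (FIRST(α) \ {ε}) ∪ (FOLLOW(N) if α ⇒* ε)).

E → ( E ): PREDICT = { '(' }
E → num: PREDICT = { 'num' }
  'num' is in predict set, so this production goes in M[E, 'num']

M[E, 'num'] = E → num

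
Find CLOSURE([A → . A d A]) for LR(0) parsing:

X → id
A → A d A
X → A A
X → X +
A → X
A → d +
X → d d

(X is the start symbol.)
To compute CLOSURE, for each item [A → α.Bβ] where B is a non-terminal, add [B → .γ] for all productions B → γ; repeat for the newly added items until nothing changes.

Start with: [A → . A d A]
  [A → . A d A] has the dot before A: add [A → . X], [A → . d +]
  [A → . X] has the dot before X: add [X → . id], [X → . A A], [X → . X +], [X → . d d]
No further items can be added.

CLOSURE = { [A → . A d A], [A → . X], [A → . d +], [X → . A A], [X → . X +], [X → . d d], [X → . id] }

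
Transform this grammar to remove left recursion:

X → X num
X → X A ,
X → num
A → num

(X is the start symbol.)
X is directly left-recursive. The standard transformation for
  A → A α₁ | ... | A α_m | β₁ | ... | β_n
is
  A  → β₁ A' | ... | β_n A'
  A' → α₁ A' | ... | α_m A' | ε

X → num becomes X → num X'
X → X num becomes X' → num X'
X → X A , becomes X' → A , X'
Add X' → ε

Productions for other non-terminals are unchanged:
  A → num

Resulting grammar:
X → num X'
X' → num X'
X' → A , X'
X' → ε
A → num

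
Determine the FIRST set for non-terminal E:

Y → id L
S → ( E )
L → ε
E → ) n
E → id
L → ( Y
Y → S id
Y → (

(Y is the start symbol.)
To compute FIRST(E), examine every production with E on the left-hand side, reading each right-hand side left to right until a non-nullable symbol is reached.

From E → ) n:
  - ')' is a terminal: add ')' and stop
From E → id:
  - id is a terminal: add 'id' and stop

Collecting: FIRST(E) = { ')', 'id' }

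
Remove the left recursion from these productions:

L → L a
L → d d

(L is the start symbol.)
L → d d L'
L' → a L'
L' → ε

L is directly left-recursive. The standard transformation for
  A → A α₁ | ... | A α_m | β₁ | ... | β_n
is
  A  → β₁ A' | ... | β_n A'
  A' → α₁ A' | ... | α_m A' | ε

L → d d becomes L → d d L'
L → L a becomes L' → a L'
Add L' → ε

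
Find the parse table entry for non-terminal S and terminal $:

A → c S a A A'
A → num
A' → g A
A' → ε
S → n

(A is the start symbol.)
To find M[S, $], we find productions for S where $ is in the predict set (PREDICT(N → α) = (FIRST(α) \ {ε}) ∪ (FOLLOW(N) if α ⇒* ε)).

S → n: PREDICT = { 'n' }

M[S, $] is empty (no production applies)

Answer: Empty (error entry)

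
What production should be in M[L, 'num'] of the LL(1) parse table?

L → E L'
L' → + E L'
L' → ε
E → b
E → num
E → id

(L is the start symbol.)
L → E L'

To find M[L, 'num'], we find productions for L where 'num' is in the predict set (PREDICT(N → α) = (FIRST(α) \ {ε}) ∪ (FOLLOW(N) if α ⇒* ε)).

Relevant sets:
  FIRST(E) = { 'b', 'id', 'num' }

L → E L': PREDICT = { 'b', 'id', 'num' }
  'num' is in predict set, so this production goes in M[L, 'num']

M[L, 'num'] = L → E L'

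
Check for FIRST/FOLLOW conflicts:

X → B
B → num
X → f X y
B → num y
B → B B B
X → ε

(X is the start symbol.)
A FIRST/FOLLOW conflict occurs when a non-terminal N has a nullable alternative N → β (β ⇒* ε) and another alternative N → α with FIRST(α) ∩ FOLLOW(N) ≠ ∅: on such a lookahead the parser cannot decide between expanding α and letting N vanish via β.

Nullable non-terminals: X.
FIRST sets used below: FIRST(B) = { 'num' }

X: nullable alternative(s) X → ε; FOLLOW(X) = { $, 'y' }
  X → B: FIRST \ {ε} = { 'num' } — disjoint from FOLLOW(X)
  X → f X y: FIRST \ {ε} = { 'f' } — disjoint from FOLLOW(X)
  X → ε: FIRST \ {ε} = { } — this is the only nullable alternative, skip

B has no nullable alternative, so no FIRST/FOLLOW check is needed there.

No FIRST/FOLLOW conflicts found.

Answer: No FIRST/FOLLOW conflicts.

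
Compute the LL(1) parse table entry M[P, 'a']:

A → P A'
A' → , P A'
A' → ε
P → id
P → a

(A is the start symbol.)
To find M[P, 'a'], we find productions for P where 'a' is in the predict set (PREDICT(N → α) = (FIRST(α) \ {ε}) ∪ (FOLLOW(N) if α ⇒* ε)).

P → id: PREDICT = { 'id' }
P → a: PREDICT = { 'a' }
  'a' is in predict set, so this production goes in M[P, 'a']

M[P, 'a'] = P → a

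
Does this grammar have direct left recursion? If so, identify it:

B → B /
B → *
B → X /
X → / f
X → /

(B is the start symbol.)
Yes, B is left-recursive

B → B /: LEFT RECURSIVE (starts with B)
B → *: starts with '*'
B → X /: starts with X
X → / f: starts with '/'
X → /: starts with '/'

The grammar has direct left recursion on: B.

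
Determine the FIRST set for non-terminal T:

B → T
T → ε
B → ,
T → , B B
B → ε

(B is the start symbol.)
From T → ε:
  - ε-production, so ε ∈ FIRST(T)
From T → , B B:
  - ',' is a terminal: add ',' and stop

Collecting: FIRST(T) = { ',', ε }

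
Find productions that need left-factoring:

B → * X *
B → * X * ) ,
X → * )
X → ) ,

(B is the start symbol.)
Left-factoring is needed when two productions for the same non-terminal
share a common prefix on the right-hand side.

Productions for B:
  B → * X *
  B → * X * ) ,
Productions for X:
  X → * )
  X → ) ,

Found common prefix '* X *' in productions for B

Answer: Yes, B has productions with common prefix '* X *'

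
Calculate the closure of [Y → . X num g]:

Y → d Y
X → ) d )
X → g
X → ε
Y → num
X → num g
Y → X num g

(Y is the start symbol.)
To compute CLOSURE, for each item [A → α.Bβ] where B is a non-terminal, add [B → .γ] for all productions B → γ; repeat for the newly added items until nothing changes.

Start with: [Y → . X num g]
  [Y → . X num g] has the dot before X: add [X → . ) d )], [X → . g], [X → .], [X → . num g]
No further items can be added.

CLOSURE = { [X → . ) d )], [X → . g], [X → . num g], [X → .], [Y → . X num g] }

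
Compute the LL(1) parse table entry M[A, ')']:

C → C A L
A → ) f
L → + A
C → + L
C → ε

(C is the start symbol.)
To find M[A, ')'], we find productions for A where ')' is in the predict set (PREDICT(N → α) = (FIRST(α) \ {ε}) ∪ (FOLLOW(N) if α ⇒* ε)).

A → ) f: PREDICT = { ')' }
  ')' is in predict set, so this production goes in M[A, ')']

M[A, ')'] = A → ) f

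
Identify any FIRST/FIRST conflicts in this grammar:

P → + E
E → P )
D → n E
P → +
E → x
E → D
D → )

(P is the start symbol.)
Yes. P → '+' E / P → '+' on { '+' }

FIRST sets of the non-terminals at (or reachable through a nullable prefix from) the front of some alternative:
  FIRST(P) = { '+' }
  FIRST(D) = { ')', 'n' }

Productions for P:
  P → + E: FIRST = { '+' }
  P → +: FIRST = { '+' }
Productions for E:
  E → P ): FIRST = { '+' }
  E → x: FIRST = { 'x' }
  E → D: FIRST = { ')', 'n' }
Productions for D:
  D → n E: FIRST = { 'n' }
  D → ): FIRST = { ')' }

Conflict for P: P → + E and P → +
  Overlap: { '+' }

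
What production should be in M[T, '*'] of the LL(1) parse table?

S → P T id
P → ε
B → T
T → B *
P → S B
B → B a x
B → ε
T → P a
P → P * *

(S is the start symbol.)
To find M[T, '*'], we find productions for T where '*' is in the predict set (PREDICT(N → α) = (FIRST(α) \ {ε}) ∪ (FOLLOW(N) if α ⇒* ε)).

Relevant sets:
  FIRST(B) = { '*', 'a', ε }
  FIRST(P) = { '*', 'a', ε }

T → B *: PREDICT = { '*', 'a' }
  '*' is in predict set, so this production goes in M[T, '*']
T → P a: PREDICT = { '*', 'a' }
  '*' is in predict set, so this production goes in M[T, '*']

M[T, '*'] = T → B *, T → P a  (a multiply-defined cell — the grammar is not LL(1))

Answer: T → B *, T → P a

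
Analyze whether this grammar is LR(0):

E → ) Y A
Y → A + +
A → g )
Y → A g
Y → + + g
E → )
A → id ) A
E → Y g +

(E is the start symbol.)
Augment with E' → E and build the canonical LR(0) collection (I0 = CLOSURE({[E' → . E]}), then GOTO on every symbol after a dot until no new states appear). It has 20 states:
  I0: { [A → . g )], [A → . id ) A], [E → . ) Y A], [E → . )], [E → . Y g +], [E' → . E], [Y → . + + g], [Y → . A + +], [Y → . A g] }  — shift
  I1: { [A → . g )], [A → . id ) A], [E → ) . Y A], [E → ) .], [Y → . + + g], [Y → . A + +], [Y → . A g] }  — shift, reduce
  I2: { [Y → + . + g] }  — shift
  I3: { [Y → A . + +], [Y → A . g] }  — shift
  I4: { [E' → E .] }  — accept
  I5: { [E → Y . g +] }  — shift
  I6: { [A → g . )] }  — shift
  I7: { [A → id . ) A] }  — shift
  I8: { [A → . g )], [A → . id ) A], [A → id ) . A] }  — shift
  I9: { [A → id ) A .] }  — reduce
  I10: { [A → g ) .] }  — reduce
  I11: { [E → Y g . +] }  — shift
  I12: { [E → Y g + .] }  — reduce
  I13: { [Y → A + . +] }  — shift
  I14: { [Y → A g .] }  — reduce
  I15: { [Y → A + + .] }  — reduce
  I16: { [Y → + + . g] }  — shift
  I17: { [Y → + + g .] }  — reduce
  I18: { [A → . g )], [A → . id ) A], [E → ) Y . A] }  — shift
  I19: { [E → ) Y A .] }  — reduce

Conflict in state I1:
  Shift-reduce conflict between [E → ) .] and [A → . g )]
So the grammar is NOT LR(0).

Answer: No. Shift-reduce conflict between [E → ) .] and [A → . g )]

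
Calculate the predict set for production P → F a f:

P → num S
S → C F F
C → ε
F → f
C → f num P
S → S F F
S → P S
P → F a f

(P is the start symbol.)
PREDICT(P → F a f) = (FIRST(RHS) \ {ε}) ∪ (FOLLOW(P) if ε ∈ FIRST(RHS), i.e. RHS ⇒* ε)
FIRST(F) = { 'f' }
FIRST(F a f) = { 'f' }
ε ∉ FIRST(F a f), so FOLLOW(P) is not added.
PREDICT(P → F a f) = { 'f' }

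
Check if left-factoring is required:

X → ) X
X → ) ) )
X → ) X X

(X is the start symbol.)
Left-factoring is needed when two productions for the same non-terminal
share a common prefix on the right-hand side.

Productions for X:
  X → ) X
  X → ) ) )
  X → ) X X

Found common prefix ')' in productions for X

Answer: Yes, X has productions with common prefix ')'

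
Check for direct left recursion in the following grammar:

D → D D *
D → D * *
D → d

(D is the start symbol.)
Direct left recursion occurs when N → N α for some non-terminal N (the right-hand side begins with the left-hand side itself).

D → D D *: LEFT RECURSIVE (starts with D)
D → D * *: LEFT RECURSIVE (starts with D)
D → d: starts with d

The grammar has direct left recursion on: D.

Answer: Yes, D is left-recursive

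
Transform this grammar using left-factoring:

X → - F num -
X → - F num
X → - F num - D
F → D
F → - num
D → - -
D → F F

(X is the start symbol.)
Left-factoring transforms A → αβ₁ | αβ₂ into A → αA' and A' → β₁ | β₂
(α is the longest common prefix among the alternatives). Repeat until
no nonterminal has two alternatives with a common prefix.

Round 1: X has alternatives sharing prefix '- F num'. Introduce X': X → - F num X'
  Add: X' → -
  Add: X' → ε
  Add: X' → - D

Round 2: X' has alternatives sharing prefix '-'. Introduce X'': X' → - X''
  Add: X'' → ε
  Add: X'' → D

No remaining common prefixes — done.

Resulting grammar:
X → - F num X'
X' → - X''
X'' → ε
X'' → D
X' → ε
F → D
F → - num
D → - -
D → F F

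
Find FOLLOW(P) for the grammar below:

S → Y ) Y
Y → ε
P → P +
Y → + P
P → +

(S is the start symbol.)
In P → P +: P is followed by '+', add FIRST('+') \ {ε} = { '+' }
In Y → + P: P is at the end, add FOLLOW(Y)

The FOLLOW sets referred to above (computed the same way, to a fixed point):
  FOLLOW(Y) = { $, ')' }

Taking the union: FOLLOW(P) = { $, ')', '+' }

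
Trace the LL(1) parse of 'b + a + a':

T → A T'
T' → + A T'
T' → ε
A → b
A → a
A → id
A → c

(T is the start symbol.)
Stack is shown with the top on the left.

Stack     Input        Action
-----------------------------
T $       b + a + a $  output T → A T'
A T' $    b + a + a $  output A → b
b T' $    b + a + a $  match 'b'
T' $      + a + a $    output T' → + A T'
+ A T' $  + a + a $    match '+'
A T' $    a + a $      output A → a
a T' $    a + a $      match 'a'
T' $      + a $        output T' → + A T'
+ A T' $  + a $        match '+'
A T' $    a $          output A → a
a T' $    a $          match 'a'
T' $      $            output T' → ε
$         $            accept

The string is accepted.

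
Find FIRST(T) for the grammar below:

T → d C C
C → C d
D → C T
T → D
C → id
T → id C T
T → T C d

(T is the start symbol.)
{ 'd', 'id' }

To compute FIRST(T), examine every production with T on the left-hand side, reading each right-hand side left to right until a non-nullable symbol is reached.

FIRST sets of the other non-terminals involved (by the same procedure, iterated to a fixed point):
  FIRST(D) = { 'id' }

From T → d C C:
  - d is a terminal: add 'd' and stop
From T → D:
  - D is a non-terminal: add FIRST(D) \ {ε} = { 'id' }
    D is not nullable, so stop
From T → id C T:
  - id is a terminal: add 'id' and stop
From T → T C d:
  - T is the symbol being defined: contributes nothing new
    T is not nullable, so stop

Collecting: FIRST(T) = { 'd', 'id' }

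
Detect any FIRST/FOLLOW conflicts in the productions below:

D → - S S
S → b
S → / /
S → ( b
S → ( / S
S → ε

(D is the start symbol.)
Yes. S → b with FOLLOW(S) on { 'b' }; S → '/' '/' with FOLLOW(S) on { '/' }; S → '(' b with FOLLOW(S) on { '(' }; S → '(' '/' S with FOLLOW(S) on { '(' }

Nullable non-terminals: S.

S: nullable alternative(s) S → ε; FOLLOW(S) = { $, '(', '/', 'b' }
  S → b: FIRST \ {ε} = { 'b' } — overlaps FOLLOW(S) on { 'b' }: CONFLICT
  S → / /: FIRST \ {ε} = { '/' } — overlaps FOLLOW(S) on { '/' }: CONFLICT
  S → ( b: FIRST \ {ε} = { '(' } — overlaps FOLLOW(S) on { '(' }: CONFLICT
  S → ( / S: FIRST \ {ε} = { '(' } — overlaps FOLLOW(S) on { '(' }: CONFLICT
  S → ε: FIRST \ {ε} = { } — this is the only nullable alternative, skip

D has no nullable alternative, so no FIRST/FOLLOW check is needed there.

So the grammar has 4 FIRST/FOLLOW conflicts (marked CONFLICT above).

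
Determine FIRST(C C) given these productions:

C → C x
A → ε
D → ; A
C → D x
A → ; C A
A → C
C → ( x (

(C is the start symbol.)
{ '(', ';' }

FIRST sets of the non-terminals involved (from the grammar, by fixed-point iteration):
  FIRST(C) = { '(', ';' }

To compute FIRST(C C), process the symbols left to right:
Symbol C is a non-terminal. Add FIRST(C) \ {ε} = { '(', ';' }
C is not nullable (ε ∉ FIRST(C)), so stop here.
FIRST(C C) = { '(', ';' }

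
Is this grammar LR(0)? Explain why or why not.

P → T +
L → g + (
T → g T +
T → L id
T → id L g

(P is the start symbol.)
A grammar is LR(0) if no state in the canonical LR(0) collection has:
  - both a shift item (dot before a terminal) and a complete item (shift-reduce conflict), or
  - two or more complete items (reduce-reduce conflict; the accept item [P' → P .] counts as a complete item here).

Augment with P' → P and build the canonical LR(0) collection (I0 = CLOSURE({[P' → . P]}), then GOTO on every symbol after a dot until no new states appear). It has 15 states:
  I0: { [L → . g + (], [P → . T +], [P' → . P], [T → . L id], [T → . g T +], [T → . id L g] }  — shift
  I1: { [T → L . id] }  — shift
  I2: { [P' → P .] }  — accept
  I3: { [P → T . +] }  — shift
  I4: { [L → . g + (], [L → g . + (], [T → . L id], [T → . g T +], [T → . id L g], [T → g . T +] }  — shift
  I5: { [L → . g + (], [T → id . L g] }  — shift
  I6: { [T → id L . g] }  — shift
  I7: { [L → g . + (] }  — shift
  I8: { [L → g + . (] }  — shift
  I9: { [L → g + ( .] }  — reduce
  I10: { [T → id L g .] }  — reduce
  I11: { [T → g T . +] }  — shift
  I12: { [T → g T + .] }  — reduce
  I13: { [P → T + .] }  — reduce
  I14: { [T → L id .] }  — reduce

Every state is either a pure shift/goto state or contains exactly one complete item and nothing to shift — no conflicts. The grammar is LR(0).

Answer: Yes, the grammar is LR(0)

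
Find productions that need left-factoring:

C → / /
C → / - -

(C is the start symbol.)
Yes, C has productions with common prefix '/'

Left-factoring is needed when two productions for the same non-terminal
share a common prefix on the right-hand side.

Productions for C:
  C → / /
  C → / - -

Found common prefix '/' in productions for C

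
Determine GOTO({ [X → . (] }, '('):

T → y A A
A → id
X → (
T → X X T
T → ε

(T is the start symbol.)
{ [X → ( .] }

GOTO(I, '(') = CLOSURE({ [A → αX.β] : [A → α.Xβ] ∈ I, X = '(' })

Items with dot before '(', with the dot advanced:
  [X → . (] → [X → ( .]
Closure adds nothing (no advanced item has the dot before a non-terminal).

GOTO = { [X → ( .] }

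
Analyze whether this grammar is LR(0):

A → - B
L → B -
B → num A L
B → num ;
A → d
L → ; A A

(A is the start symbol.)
Yes, the grammar is LR(0)

A grammar is LR(0) if no state in the canonical LR(0) collection has:
  - both a shift item (dot before a terminal) and a complete item (shift-reduce conflict), or
  - two or more complete items (reduce-reduce conflict; the accept item [A' → A .] counts as a complete item here).

Augment with A' → A and build the canonical LR(0) collection (I0 = CLOSURE({[A' → . A]}), then GOTO on every symbol after a dot until no new states appear). It has 14 states:
  I0: { [A → . - B], [A → . d], [A' → . A] }  — shift
  I1: { [A → - . B], [B → . num ;], [B → . num A L] }  — shift
  I2: { [A' → A .] }  — accept
  I3: { [A → d .] }  — reduce
  I4: { [A → - B .] }  — reduce
  I5: { [A → . - B], [A → . d], [B → num . ;], [B → num . A L] }  — shift
  I6: { [B → num ; .] }  — reduce
  I7: { [B → . num ;], [B → . num A L], [B → num A . L], [L → . ; A A], [L → . B -] }  — shift
  I8: { [A → . - B], [A → . d], [L → ; . A A] }  — shift
  I9: { [L → B . -] }  — shift
  I10: { [B → num A L .] }  — reduce
  I11: { [L → B - .] }  — reduce
  I12: { [A → . - B], [A → . d], [L → ; A . A] }  — shift
  I13: { [L → ; A A .] }  — reduce

Every state is either a pure shift/goto state or contains exactly one complete item and nothing to shift — no conflicts. The grammar is LR(0).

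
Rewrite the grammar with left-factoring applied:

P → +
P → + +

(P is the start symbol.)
P → + P'
P' → ε
P' → +

Left-factoring transforms A → αβ₁ | αβ₂ into A → αA' and A' → β₁ | β₂
(α is the longest common prefix among the alternatives). Repeat until
no nonterminal has two alternatives with a common prefix.

Round 1: P has alternatives sharing prefix '+'. Introduce P': P → + P'
  Add: P' → ε
  Add: P' → +

No remaining common prefixes — done.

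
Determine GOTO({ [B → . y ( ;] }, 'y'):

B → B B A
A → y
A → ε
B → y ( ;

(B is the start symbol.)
{ [B → y . ( ;] }

GOTO(I, 'y') = CLOSURE({ [A → αX.β] : [A → α.Xβ] ∈ I, X = 'y' })

Items with dot before 'y', with the dot advanced:
  [B → . y ( ;] → [B → y . ( ;]
Closure adds nothing (no advanced item has the dot before a non-terminal).

GOTO = { [B → y . ( ;] }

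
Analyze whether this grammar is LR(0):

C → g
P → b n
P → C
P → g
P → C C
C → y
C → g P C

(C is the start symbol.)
No. Shift-reduce conflict between [C → g .] and [C → . g]

Augment with C' → C and build the canonical LR(0) collection (I0 = CLOSURE({[C' → . C]}), then GOTO on every symbol after a dot until no new states appear). It has 11 states:
  I0: { [C → . g P C], [C → . g], [C → . y], [C' → . C] }  — shift
  I1: { [C' → C .] }  — accept
  I2: { [C → . g P C], [C → . g], [C → . y], [C → g . P C], [C → g .], [P → . C C], [P → . C], [P → . b n], [P → . g] }  — shift, reduce
  I3: { [C → y .] }  — reduce
  I4: { [C → . g P C], [C → . g], [C → . y], [P → C . C], [P → C .] }  — shift, reduce
  I5: { [C → . g P C], [C → . g], [C → . y], [C → g P . C] }  — shift
  I6: { [P → b . n] }  — shift
  I7: { [C → . g P C], [C → . g], [C → . y], [C → g . P C], [C → g .], [P → . C C], [P → . C], [P → . b n], [P → . g], [P → g .] }  — shift, 2 reduces
  I8: { [P → b n .] }  — reduce
  I9: { [C → g P C .] }  — reduce
  I10: { [P → C C .] }  — reduce

Conflict in state I2:
  Shift-reduce conflict between [C → g .] and [C → . g]
So the grammar is NOT LR(0).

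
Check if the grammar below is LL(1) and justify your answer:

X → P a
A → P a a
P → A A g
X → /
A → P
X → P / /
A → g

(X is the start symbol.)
Relevant sets:
  FIRST(P) = { 'g' }

For X:
  PREDICT(X → P a) = { 'g' }
  PREDICT(X → '/') = { '/' }
  PREDICT(X → P '/' '/') = { 'g' }
For A:
  PREDICT(A → P a a) = { 'g' }
  PREDICT(A → P) = { 'g' }
  PREDICT(A → g) = { 'g' }
P has a single production, so nothing to check there.

Conflict found: Predict set conflict for X: { 'g' }
The grammar is NOT LL(1).

Answer: No. Predict set conflict for X: { 'g' }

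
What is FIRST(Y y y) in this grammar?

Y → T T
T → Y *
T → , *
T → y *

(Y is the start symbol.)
FIRST sets of the non-terminals involved (from the grammar, by fixed-point iteration):
  FIRST(Y) = { ',', 'y' }

To compute FIRST(Y y y), process the symbols left to right:
Symbol Y is a non-terminal. Add FIRST(Y) \ {ε} = { ',', 'y' }
Y is not nullable (ε ∉ FIRST(Y)), so stop here.
FIRST(Y y y) = { ',', 'y' }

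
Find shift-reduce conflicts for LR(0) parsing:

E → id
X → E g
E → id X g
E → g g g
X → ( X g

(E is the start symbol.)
A shift-reduce conflict occurs when an LR(0) state has both:
  - a complete (reduce) item [A → α .] (dot at the end), and
  - a shift item [B → β . c γ] (dot before a terminal).

Augment with E' → E and build the canonical LR(0) collection (I0 = CLOSURE({[E' → . E]}), then GOTO on every symbol after a dot until no new states appear). It has 13 states:
  I0: { [E → . g g g], [E → . id X g], [E → . id], [E' → . E] }  — shift
  I1: { [E' → E .] }  — accept
  I2: { [E → g . g g] }  — shift
  I3: { [E → . g g g], [E → . id X g], [E → . id], [E → id . X g], [E → id .], [X → . ( X g], [X → . E g] }  — shift, reduce
  I4: { [E → . g g g], [E → . id X g], [E → . id], [X → ( . X g], [X → . ( X g], [X → . E g] }  — shift
  I5: { [X → E . g] }  — shift
  I6: { [E → id X . g] }  — shift
  I7: { [E → id X g .] }  — reduce
  I8: { [X → E g .] }  — reduce
  I9: { [X → ( X . g] }  — shift
  I10: { [X → ( X g .] }  — reduce
  I11: { [E → g g . g] }  — shift
  I12: { [E → g g g .] }  — reduce

I3 contains reduce item [E → id .] and shift items [E → . g g g], [E → . id], [E → . id X g], [X → . ( X g] — shift-reduce conflict.

Answer: Yes — I3: [E → id .] vs [E → . g g g]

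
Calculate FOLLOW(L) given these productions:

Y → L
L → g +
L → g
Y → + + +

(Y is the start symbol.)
To compute FOLLOW(L), find every occurrence of L on a right-hand side N → α L β: add FIRST(β) \ {ε}, and if β is empty or nullable also add FOLLOW(N). Iterate to a fixed point.

In Y → L: L is at the end, add FOLLOW(Y)

The FOLLOW sets referred to above (computed the same way, to a fixed point):
  FOLLOW(Y) = { $ }

Taking the union: FOLLOW(L) = { $ }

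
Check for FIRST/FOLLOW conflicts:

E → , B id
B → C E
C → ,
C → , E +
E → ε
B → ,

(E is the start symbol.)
No FIRST/FOLLOW conflicts.

Nullable non-terminals: E.

E: nullable alternative(s) E → ε; FOLLOW(E) = { $, '+', 'id' }
  E → , B id: FIRST \ {ε} = { ',' } — disjoint from FOLLOW(E)
  E → ε: FIRST \ {ε} = { } — this is the only nullable alternative, skip

B, C have no nullable alternative, so no FIRST/FOLLOW check is needed there.

No FIRST/FOLLOW conflicts found.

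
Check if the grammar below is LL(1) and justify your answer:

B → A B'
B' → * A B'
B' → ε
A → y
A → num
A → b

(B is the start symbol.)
Yes, the grammar is LL(1).

A grammar is LL(1) if for each non-terminal N with multiple productions, the predict sets of those productions are pairwise disjoint, where PREDICT(N → α) = (FIRST(α) \ {ε}) ∪ (FOLLOW(N) if α ⇒* ε).

Relevant sets:
  FOLLOW(B') = { $ }

For B':
  PREDICT(B' → '*' A B') = { '*' }
  PREDICT(B' → ε) = { $ }
For A:
  PREDICT(A → y) = { 'y' }
  PREDICT(A → num) = { 'num' }
  PREDICT(A → b) = { 'b' }
B has a single production, so nothing to check there.

All predict sets are disjoint. The grammar IS LL(1).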